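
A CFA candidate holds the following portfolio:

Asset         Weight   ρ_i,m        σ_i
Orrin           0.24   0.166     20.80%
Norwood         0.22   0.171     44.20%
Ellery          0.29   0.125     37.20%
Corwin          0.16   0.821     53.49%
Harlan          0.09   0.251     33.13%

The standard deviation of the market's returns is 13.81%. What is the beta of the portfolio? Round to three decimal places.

β_Orrin = 0.166 × 20.80% / 13.81% = 0.2500
β_Norwood = 0.171 × 44.20% / 13.81% = 0.5473
β_Ellery = 0.125 × 37.20% / 13.81% = 0.3367
β_Corwin = 0.821 × 53.49% / 13.81% = 3.1800
β_Harlan = 0.251 × 33.13% / 13.81% = 0.6021
β_P = Σ w_i β_i = 0.24×0.2500 + 0.22×0.5473 + 0.29×0.3367 + 0.16×3.1800 + 0.09×0.6021 = 0.8410

0.841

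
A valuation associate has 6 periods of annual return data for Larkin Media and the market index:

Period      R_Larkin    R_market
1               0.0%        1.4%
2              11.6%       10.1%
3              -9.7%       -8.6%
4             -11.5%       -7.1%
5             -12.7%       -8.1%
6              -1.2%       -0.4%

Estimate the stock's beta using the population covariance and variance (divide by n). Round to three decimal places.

1.257

Mean R_i = (0.0 + 11.6 − 9.7 − 11.5 − 12.7 − 1.2) / 6 = -3.9167%
Mean R_m = (1.4 + 10.1 − 8.6 − 7.1 − 8.1 − 0.4) / 6 = -2.1167%
Σ(R_i − R̄_i)(R_m − R̄_m) = 335.8383  ⇒  Cov = 335.8383 / 6 = 55.9731
Σ(R_m − R̄_m)² = 267.2283  ⇒  Var(R_m) = 267.2283 / 6 = 44.5381
β = Cov / Var(R_m) = 55.9731 / 44.5381 = 1.2567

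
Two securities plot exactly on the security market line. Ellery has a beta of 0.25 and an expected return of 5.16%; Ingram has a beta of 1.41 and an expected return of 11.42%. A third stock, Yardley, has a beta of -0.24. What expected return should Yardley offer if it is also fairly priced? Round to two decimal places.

MRP (SML slope) = (11.42% − 5.16%) / (1.41 − 0.25) = 6.26% / 1.16 = 5.3966%
R_f (intercept) = 5.16% − 0.25 × 5.3966% = 3.8109%
E(R_Yardley) = R_f + β × MRP = 3.8109% + -0.24 × 5.3966% = 2.52%

2.52%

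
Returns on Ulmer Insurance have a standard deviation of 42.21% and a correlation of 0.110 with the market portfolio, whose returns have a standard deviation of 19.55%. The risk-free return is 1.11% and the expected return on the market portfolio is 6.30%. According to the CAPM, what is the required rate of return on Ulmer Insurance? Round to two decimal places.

β = ρ × σ_i / σ_m = 0.110 × 42.21% / 19.55% = 0.2375
MRP = 6.30% − 1.11% = 5.19%
E(R) = 1.11% + 0.2375 × 5.19% = 2.34%

2.34%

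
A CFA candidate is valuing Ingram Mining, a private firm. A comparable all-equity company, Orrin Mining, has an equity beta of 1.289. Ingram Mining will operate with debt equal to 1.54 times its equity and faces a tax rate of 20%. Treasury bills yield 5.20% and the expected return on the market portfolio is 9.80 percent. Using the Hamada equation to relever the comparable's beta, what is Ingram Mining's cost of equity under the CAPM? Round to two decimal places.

18.43%

β_L = β_U × [1 + (1 − t)(D/E)] = 1.289 × [1 + (1 − 0.20) × 1.54]
    = 1.289 × [1 + 0.80 × 1.54] = 1.289 × 2.2320 = 2.8770
MRP = 9.80% − 5.20% = 4.60%
E(R) = R_f + β_L × MRP = 5.20% + 2.8770 × 4.60% = 18.43%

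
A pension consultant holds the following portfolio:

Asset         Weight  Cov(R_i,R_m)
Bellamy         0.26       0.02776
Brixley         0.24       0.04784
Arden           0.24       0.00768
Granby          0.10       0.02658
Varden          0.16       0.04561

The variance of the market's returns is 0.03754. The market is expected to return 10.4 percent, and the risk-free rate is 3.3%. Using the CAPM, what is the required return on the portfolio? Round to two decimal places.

9.07%

β_Bellamy = 0.02776 / 0.03754 = 0.7395
β_Brixley = 0.04784 / 0.03754 = 1.2744
β_Arden = 0.00768 / 0.03754 = 0.2046
β_Granby = 0.02658 / 0.03754 = 0.7080
β_Varden = 0.04561 / 0.03754 = 1.2150
β_P = Σ w_i β_i = 0.26×0.7395 + 0.24×1.2744 + 0.24×0.2046 + 0.10×0.7080 + 0.16×1.2150 = 0.8124
MRP = 10.4% − 3.3% = 7.10%
E(R_P) = R_f + β_P × MRP = 3.3% + 0.8124 × 7.1% = 9.07%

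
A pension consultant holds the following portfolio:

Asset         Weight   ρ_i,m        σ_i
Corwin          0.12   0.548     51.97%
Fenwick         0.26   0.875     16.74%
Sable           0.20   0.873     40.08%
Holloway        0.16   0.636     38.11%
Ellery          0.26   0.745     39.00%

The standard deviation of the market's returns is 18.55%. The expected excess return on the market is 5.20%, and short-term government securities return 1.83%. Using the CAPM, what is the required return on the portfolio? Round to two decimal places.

9.02%

β_Corwin = 0.548 × 51.97% / 18.55% = 1.5353
β_Fenwick = 0.875 × 16.74% / 18.55% = 0.7896
β_Sable = 0.873 × 40.08% / 18.55% = 1.8862
β_Holloway = 0.636 × 38.11% / 18.55% = 1.3066
β_Ellery = 0.745 × 39.00% / 18.55% = 1.5663
β_P = Σ w_i β_i = 0.12×1.5353 + 0.26×0.7896 + 0.20×1.8862 + 0.16×1.3066 + 0.26×1.5663 = 1.3831
E(R_P) = R_f + β_P × MRP = 1.83% + 1.3831 × 5.20% = 9.02%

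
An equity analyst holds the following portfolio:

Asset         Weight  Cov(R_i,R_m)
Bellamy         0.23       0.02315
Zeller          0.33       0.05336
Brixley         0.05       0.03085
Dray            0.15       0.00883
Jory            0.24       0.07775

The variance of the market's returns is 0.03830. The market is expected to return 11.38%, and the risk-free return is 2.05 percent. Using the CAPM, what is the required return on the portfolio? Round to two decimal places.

β_Bellamy = 0.02315 / 0.03830 = 0.6044
β_Zeller = 0.05336 / 0.03830 = 1.3932
β_Brixley = 0.03085 / 0.03830 = 0.8055
β_Dray = 0.00883 / 0.03830 = 0.2305
β_Jory = 0.07775 / 0.03830 = 2.0300
β_P = Σ w_i β_i = 0.23×0.6044 + 0.33×1.3932 + 0.05×0.8055 + 0.15×0.2305 + 0.24×2.0300 = 1.1608
MRP = 11.38% − 2.05% = 9.33%
E(R_P) = R_f + β_P × MRP = 2.05% + 1.1608 × 9.33% = 12.88%

12.88%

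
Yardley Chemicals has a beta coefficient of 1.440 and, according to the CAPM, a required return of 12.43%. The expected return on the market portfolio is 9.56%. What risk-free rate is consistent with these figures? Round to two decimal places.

E(R) = R_f + β(E(R_m) − R_f) = R_f(1 − β) + β·E(R_m)
12.43% = R_f × (1 − 1.440) + 1.440 × 9.56%
12.43% = R_f × -0.440 + 13.76640%
R_f = (12.43% − 13.76640%) / -0.440 = 3.04%

3.04%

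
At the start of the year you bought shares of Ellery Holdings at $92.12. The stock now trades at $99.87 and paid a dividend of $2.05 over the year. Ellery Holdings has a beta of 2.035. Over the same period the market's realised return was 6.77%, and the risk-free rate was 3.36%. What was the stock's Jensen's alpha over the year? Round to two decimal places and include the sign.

+0.34%

Realised HPR = (P1 + D1 − P0) / P0 = (99.87 + 2.05 − 92.12) / 92.12 = 9.80 / 92.12 = 10.6383%
MRP = 6.77% − 3.36% = 3.41%
CAPM required = R_f + β·MRP = 3.36% + 2.035 × 3.41% = 10.29935%
α = realised − required = 10.6383% − 10.29935% = +0.34%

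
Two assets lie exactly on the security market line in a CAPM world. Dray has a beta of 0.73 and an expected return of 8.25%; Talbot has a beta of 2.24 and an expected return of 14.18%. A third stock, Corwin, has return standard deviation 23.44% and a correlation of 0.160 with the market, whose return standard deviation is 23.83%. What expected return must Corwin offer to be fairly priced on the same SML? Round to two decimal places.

MRP = (14.18% − 8.25%) / (2.24 − 0.73) = 3.9272%
R_f = 8.25% − 0.73 × 3.9272% = 5.3831%
β_Corwin = ρ·σ_i/σ_m = 0.160 × 23.44 / 23.83 = 0.1574
E(R_Corwin) = R_f + β × MRP = 5.3831% + 0.1574 × 3.9272% = 6.00%

6.00%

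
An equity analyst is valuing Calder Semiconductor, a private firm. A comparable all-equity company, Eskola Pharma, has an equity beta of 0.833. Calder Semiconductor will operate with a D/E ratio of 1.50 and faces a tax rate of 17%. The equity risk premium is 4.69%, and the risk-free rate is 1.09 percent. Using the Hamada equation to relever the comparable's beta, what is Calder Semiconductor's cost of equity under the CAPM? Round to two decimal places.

β_L = β_U × [1 + (1 − t)(D/E)] = 0.833 × [1 + (1 − 0.17) × 1.50]
    = 0.833 × [1 + 0.83 × 1.50] = 0.833 × 2.2450 = 1.8701
E(R) = R_f + β_L × MRP = 1.09% + 1.8701 × 4.69% = 9.86%

9.86%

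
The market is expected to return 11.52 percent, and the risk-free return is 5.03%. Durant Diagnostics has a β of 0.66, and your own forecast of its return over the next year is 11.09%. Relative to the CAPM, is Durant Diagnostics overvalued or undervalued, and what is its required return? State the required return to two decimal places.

MRP = 11.52% − 5.03% = 6.49%
Required return = R_f + β·MRP = 5.03% + 0.66 × 6.49% = 9.31%
Forecast 11.09% > required 9.31% → the stock plots above the SML → undervalued.

Undervalued; required return 9.31%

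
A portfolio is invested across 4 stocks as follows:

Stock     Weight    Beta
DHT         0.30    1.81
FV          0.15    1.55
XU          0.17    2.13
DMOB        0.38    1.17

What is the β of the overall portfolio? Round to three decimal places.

β_P = Σ w_i β_i = 0.30×1.81 + 0.15×1.55 + 0.17×2.13 + 0.38×1.17 = 1.5822

1.582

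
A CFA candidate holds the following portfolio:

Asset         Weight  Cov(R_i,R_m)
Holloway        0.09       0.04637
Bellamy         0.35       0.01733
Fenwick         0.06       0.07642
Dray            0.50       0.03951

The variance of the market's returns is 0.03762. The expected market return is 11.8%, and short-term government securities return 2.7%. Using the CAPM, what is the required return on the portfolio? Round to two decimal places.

β_Holloway = 0.04637 / 0.03762 = 1.2326
β_Bellamy = 0.01733 / 0.03762 = 0.4607
β_Fenwick = 0.07642 / 0.03762 = 2.0314
β_Dray = 0.03951 / 0.03762 = 1.0502
β_P = Σ w_i β_i = 0.09×1.2326 + 0.35×0.4607 + 0.06×2.0314 + 0.50×1.0502 = 0.9192
MRP = 11.8% − 2.7% = 9.10%
E(R_P) = R_f + β_P × MRP = 2.7% + 0.9192 × 9.1% = 11.06%

11.06%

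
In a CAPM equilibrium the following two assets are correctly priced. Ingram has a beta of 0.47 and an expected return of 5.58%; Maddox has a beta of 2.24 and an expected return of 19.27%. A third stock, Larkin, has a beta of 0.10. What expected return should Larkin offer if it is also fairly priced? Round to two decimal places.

2.72%

MRP (SML slope) = (19.27% − 5.58%) / (2.24 − 0.47) = 13.69% / 1.77 = 7.7345%
R_f (intercept) = 5.58% − 0.47 × 7.7345% = 1.9448%
E(R_Larkin) = R_f + β × MRP = 1.9448% + 0.10 × 7.7345% = 2.72%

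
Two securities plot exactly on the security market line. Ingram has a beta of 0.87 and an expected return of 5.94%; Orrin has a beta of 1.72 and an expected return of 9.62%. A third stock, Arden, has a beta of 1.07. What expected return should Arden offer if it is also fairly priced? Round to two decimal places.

MRP (SML slope) = (9.62% − 5.94%) / (1.72 − 0.87) = 3.68% / 0.85 = 4.3294%
R_f (intercept) = 5.94% − 0.87 × 4.3294% = 2.1734%
E(R_Arden) = R_f + β × MRP = 2.1734% + 1.07 × 4.3294% = 6.81%

6.81%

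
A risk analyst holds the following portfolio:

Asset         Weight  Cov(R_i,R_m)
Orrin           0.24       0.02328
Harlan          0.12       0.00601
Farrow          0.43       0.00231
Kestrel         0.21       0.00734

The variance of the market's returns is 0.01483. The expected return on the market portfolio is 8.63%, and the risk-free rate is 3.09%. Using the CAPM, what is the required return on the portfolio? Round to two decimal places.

β_Orrin = 0.02328 / 0.01483 = 1.5698
β_Harlan = 0.00601 / 0.01483 = 0.4053
β_Farrow = 0.00231 / 0.01483 = 0.1558
β_Kestrel = 0.00734 / 0.01483 = 0.4949
β_P = Σ w_i β_i = 0.24×1.5698 + 0.12×0.4053 + 0.43×0.1558 + 0.21×0.4949 = 0.5963
MRP = 8.63% − 3.09% = 5.54%
E(R_P) = R_f + β_P × MRP = 3.09% + 0.5963 × 5.54% = 6.39%

6.39%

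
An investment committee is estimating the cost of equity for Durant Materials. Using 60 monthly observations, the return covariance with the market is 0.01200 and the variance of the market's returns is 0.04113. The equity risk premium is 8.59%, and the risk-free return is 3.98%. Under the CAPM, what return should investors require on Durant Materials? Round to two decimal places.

6.49%

β = Cov(R_i, R_m) / Var(R_m) = 0.01200 / 0.04113 = 0.2918
E(R) = R_f + β × MRP = 3.98% + 0.2918 × 8.59% = 6.49%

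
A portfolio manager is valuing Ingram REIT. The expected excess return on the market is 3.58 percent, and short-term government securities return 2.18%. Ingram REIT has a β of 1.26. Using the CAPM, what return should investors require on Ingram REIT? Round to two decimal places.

6.69%

E(R) = R_f + β × MRP = 2.18% + 1.26 × 3.58% = 6.69%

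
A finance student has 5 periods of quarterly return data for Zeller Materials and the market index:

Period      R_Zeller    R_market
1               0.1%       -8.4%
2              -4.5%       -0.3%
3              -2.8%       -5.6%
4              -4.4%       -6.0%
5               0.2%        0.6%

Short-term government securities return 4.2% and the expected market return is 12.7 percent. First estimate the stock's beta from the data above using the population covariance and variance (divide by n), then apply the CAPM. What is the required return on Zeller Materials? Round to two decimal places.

3.89%

Mean R_i = (0.1 − 4.5 − 2.8 − 4.4 + 0.2) / 5 = -2.2800%
Mean R_m = (-8.4 − 0.3 − 5.6 − 6.0 + 0.6) / 5 = -3.9400%
Σ(R_i − R̄_i)(R_m − R̄_m) = -2.2060  ⇒  Cov = -2.2060 / 5 = -0.4412
Σ(R_m − R̄_m)² = 60.7520  ⇒  Var(R_m) = 60.7520 / 5 = 12.1504
β = Cov / Var(R_m) = -0.4412 / 12.1504 = -0.0363
MRP = 12.7% − 4.2% = 8.50%
E(R) = R_f + β × MRP = 4.2% + -0.0363 × 8.5% = 3.89%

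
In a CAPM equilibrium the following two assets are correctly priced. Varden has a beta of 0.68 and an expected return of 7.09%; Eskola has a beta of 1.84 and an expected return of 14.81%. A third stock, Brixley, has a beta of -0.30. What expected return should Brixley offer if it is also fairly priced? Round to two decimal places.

MRP (SML slope) = (14.81% − 7.09%) / (1.84 − 0.68) = 7.72% / 1.16 = 6.6552%
R_f (intercept) = 7.09% − 0.68 × 6.6552% = 2.5645%
E(R_Brixley) = R_f + β × MRP = 2.5645% + -0.30 × 6.6552% = 0.57%

0.57%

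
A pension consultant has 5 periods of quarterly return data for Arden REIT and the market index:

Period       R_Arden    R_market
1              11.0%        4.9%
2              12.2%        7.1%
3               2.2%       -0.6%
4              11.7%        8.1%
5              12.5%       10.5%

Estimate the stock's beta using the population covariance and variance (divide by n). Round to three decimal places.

Mean R_i = (11.0 + 12.2 + 2.2 + 11.7 + 12.5) / 5 = 9.9200%
Mean R_m = (4.9 + 7.1 − 0.6 + 8.1 + 10.5) / 5 = 6.0000%
Σ(R_i − R̄_i)(R_m − R̄_m) = 67.6200  ⇒  Cov = 67.6200 / 5 = 13.5240
Σ(R_m − R̄_m)² = 70.6400  ⇒  Var(R_m) = 70.6400 / 5 = 14.1280
β = Cov / Var(R_m) = 13.5240 / 14.1280 = 0.9572

0.957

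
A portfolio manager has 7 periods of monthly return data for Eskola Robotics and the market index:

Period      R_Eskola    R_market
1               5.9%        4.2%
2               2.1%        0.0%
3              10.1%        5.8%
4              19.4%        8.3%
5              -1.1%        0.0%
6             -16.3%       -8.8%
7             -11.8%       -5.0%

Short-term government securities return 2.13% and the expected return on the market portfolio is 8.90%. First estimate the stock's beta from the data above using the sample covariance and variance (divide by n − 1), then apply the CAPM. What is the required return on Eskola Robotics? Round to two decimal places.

Mean R_i = (5.9 + 2.1 + 10.1 + 19.4 − 1.1 − 16.3 − 11.8) / 7 = 1.1857%
Mean R_m = (4.2 + 0.0 + 5.8 + 8.3 + 0.0 − 8.8 − 5.0) / 7 = 0.6429%
Σ(R_i − R̄_i)(R_m − R̄_m) = 441.4843  ⇒  Cov = 441.4843 / 6 = 73.5807
Σ(R_m − R̄_m)² = 219.7171  ⇒  Var(R_m) = 219.7171 / 6 = 36.6195
β = Cov / Var(R_m) = 73.5807 / 36.6195 = 2.0093
MRP = 8.90% − 2.13% = 6.77%
E(R) = R_f + β × MRP = 2.13% + 2.0093 × 6.77% = 15.73%

15.73%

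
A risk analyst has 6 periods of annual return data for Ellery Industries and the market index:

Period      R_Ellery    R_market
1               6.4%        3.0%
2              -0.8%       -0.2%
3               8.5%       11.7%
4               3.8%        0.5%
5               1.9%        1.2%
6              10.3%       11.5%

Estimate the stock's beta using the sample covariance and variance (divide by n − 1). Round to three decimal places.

0.674

Mean R_i = (6.4 − 0.8 + 8.5 + 3.8 + 1.9 + 10.3) / 6 = 5.0167%
Mean R_m = (3.0 − 0.2 + 11.7 + 0.5 + 1.2 + 11.5) / 6 = 4.6167%
Σ(R_i − R̄_i)(R_m − R̄_m) = 102.4783  ⇒  Cov = 102.4783 / 5 = 20.4957
Σ(R_m − R̄_m)² = 151.9883  ⇒  Var(R_m) = 151.9883 / 5 = 30.3977
β = Cov / Var(R_m) = 20.4957 / 30.3977 = 0.6743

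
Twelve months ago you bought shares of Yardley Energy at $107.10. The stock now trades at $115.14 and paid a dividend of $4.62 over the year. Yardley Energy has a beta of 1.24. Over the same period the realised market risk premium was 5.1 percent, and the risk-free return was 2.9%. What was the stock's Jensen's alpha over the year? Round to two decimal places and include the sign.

Realised HPR = (P1 + D1 − P0) / P0 = (115.14 + 4.62 − 107.10) / 107.10 = 12.66 / 107.10 = 11.8207%
CAPM required = R_f + β·MRP = 2.9% + 1.24 × 5.1% = 9.2240%
α = realised − required = 11.8207% − 9.2240% = +2.60%

+2.60%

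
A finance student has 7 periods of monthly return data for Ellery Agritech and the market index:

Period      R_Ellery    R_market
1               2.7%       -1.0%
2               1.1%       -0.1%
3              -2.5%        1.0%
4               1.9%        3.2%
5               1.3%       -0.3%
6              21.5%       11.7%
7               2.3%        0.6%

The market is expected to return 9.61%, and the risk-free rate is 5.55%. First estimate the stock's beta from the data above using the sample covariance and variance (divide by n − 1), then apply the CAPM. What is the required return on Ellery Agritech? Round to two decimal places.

Mean R_i = (2.7 + 1.1 − 2.5 + 1.9 + 1.3 + 21.5 + 2.3) / 7 = 4.0429%
Mean R_m = (-1.0 − 0.1 + 1.0 + 3.2 − 0.3 + 11.7 + 0.6) / 7 = 2.1571%
Σ(R_i − R̄_i)(R_m − R̄_m) = 192.2629  ⇒  Cov = 192.2629 / 6 = 32.0438
Σ(R_m − R̄_m)² = 117.0171  ⇒  Var(R_m) = 117.0171 / 6 = 19.5029
β = Cov / Var(R_m) = 32.0438 / 19.5029 = 1.6430
MRP = 9.61% − 5.55% = 4.06%
E(R) = R_f + β × MRP = 5.55% + 1.6430 × 4.06% = 12.22%

12.22%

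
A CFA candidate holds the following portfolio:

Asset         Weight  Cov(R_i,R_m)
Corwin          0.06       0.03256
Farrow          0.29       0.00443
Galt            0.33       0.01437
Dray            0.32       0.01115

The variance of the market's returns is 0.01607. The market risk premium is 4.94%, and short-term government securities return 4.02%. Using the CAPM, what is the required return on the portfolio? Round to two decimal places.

β_Corwin = 0.03256 / 0.01607 = 2.0261
β_Farrow = 0.00443 / 0.01607 = 0.2757
β_Galt = 0.01437 / 0.01607 = 0.8942
β_Dray = 0.01115 / 0.01607 = 0.6938
β_P = Σ w_i β_i = 0.06×2.0261 + 0.29×0.2757 + 0.33×0.8942 + 0.32×0.6938 = 0.7186
E(R_P) = R_f + β_P × MRP = 4.02% + 0.7186 × 4.94% = 7.57%

7.57%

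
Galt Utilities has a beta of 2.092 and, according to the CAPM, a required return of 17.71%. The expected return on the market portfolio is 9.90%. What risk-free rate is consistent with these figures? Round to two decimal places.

E(R) = R_f + β(E(R_m) − R_f) = R_f(1 − β) + β·E(R_m)
17.71% = R_f × (1 − 2.092) + 2.092 × 9.90%
17.71% = R_f × -1.092 + 20.71080%
R_f = (17.71% − 20.71080%) / -1.092 = 2.75%

2.75%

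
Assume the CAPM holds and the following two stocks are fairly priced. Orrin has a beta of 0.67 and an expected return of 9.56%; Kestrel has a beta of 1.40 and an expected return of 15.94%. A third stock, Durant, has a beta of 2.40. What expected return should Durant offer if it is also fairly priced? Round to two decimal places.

MRP (SML slope) = (15.94% − 9.56%) / (1.40 − 0.67) = 6.38% / 0.73 = 8.7397%
R_f (intercept) = 9.56% − 0.67 × 8.7397% = 3.7044%
E(R_Durant) = R_f + β × MRP = 3.7044% + 2.40 × 8.7397% = 24.68%

24.68%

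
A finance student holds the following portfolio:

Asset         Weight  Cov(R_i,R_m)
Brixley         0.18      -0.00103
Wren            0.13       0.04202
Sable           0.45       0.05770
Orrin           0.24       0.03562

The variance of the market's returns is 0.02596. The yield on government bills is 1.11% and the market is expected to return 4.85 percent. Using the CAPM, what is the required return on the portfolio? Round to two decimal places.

6.84%

β_Brixley = -0.00103 / 0.02596 = -0.0397
β_Wren = 0.04202 / 0.02596 = 1.6186
β_Sable = 0.05770 / 0.02596 = 2.2227
β_Orrin = 0.03562 / 0.02596 = 1.3721
β_P = Σ w_i β_i = 0.18×-0.0397 + 0.13×1.6186 + 0.45×2.2227 + 0.24×1.3721 = 1.5328
MRP = 4.85% − 1.11% = 3.74%
E(R_P) = R_f + β_P × MRP = 1.11% + 1.5328 × 3.74% = 6.84%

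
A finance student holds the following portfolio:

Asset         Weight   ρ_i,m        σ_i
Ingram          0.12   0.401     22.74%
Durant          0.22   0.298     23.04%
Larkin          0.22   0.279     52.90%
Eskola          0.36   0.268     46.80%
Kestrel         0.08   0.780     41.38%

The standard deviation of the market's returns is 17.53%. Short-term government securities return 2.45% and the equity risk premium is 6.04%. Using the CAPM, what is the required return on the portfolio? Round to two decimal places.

6.91%

β_Ingram = 0.401 × 22.74% / 17.53% = 0.5202
β_Durant = 0.298 × 23.04% / 17.53% = 0.3917
β_Larkin = 0.279 × 52.90% / 17.53% = 0.8419
β_Eskola = 0.268 × 46.80% / 17.53% = 0.7155
β_Kestrel = 0.780 × 41.38% / 17.53% = 1.8412
β_P = Σ w_i β_i = 0.12×0.5202 + 0.22×0.3917 + 0.22×0.8419 + 0.36×0.7155 + 0.08×1.8412 = 0.7387
E(R_P) = R_f + β_P × MRP = 2.45% + 0.7387 × 6.04% = 6.91%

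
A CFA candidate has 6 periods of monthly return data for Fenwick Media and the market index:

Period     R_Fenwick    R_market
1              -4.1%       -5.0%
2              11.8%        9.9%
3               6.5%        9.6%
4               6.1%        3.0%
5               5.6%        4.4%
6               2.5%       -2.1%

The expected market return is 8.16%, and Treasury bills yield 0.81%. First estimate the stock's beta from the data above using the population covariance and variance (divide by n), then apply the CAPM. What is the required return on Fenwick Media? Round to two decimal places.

Mean R_i = (-4.1 + 11.8 + 6.5 + 6.1 + 5.6 + 2.5) / 6 = 4.7333%
Mean R_m = (-5.0 + 9.9 + 9.6 + 3.0 + 4.4 − 2.1) / 6 = 3.3000%
Σ(R_i − R̄_i)(R_m − R̄_m) = 143.6900  ⇒  Cov = 143.6900 / 6 = 23.9483
Σ(R_m − R̄_m)² = 182.6000  ⇒  Var(R_m) = 182.6000 / 6 = 30.4333
β = Cov / Var(R_m) = 23.9483 / 30.4333 = 0.7869
MRP = 8.16% − 0.81% = 7.35%
E(R) = R_f + β × MRP = 0.81% + 0.7869 × 7.35% = 6.59%

6.59%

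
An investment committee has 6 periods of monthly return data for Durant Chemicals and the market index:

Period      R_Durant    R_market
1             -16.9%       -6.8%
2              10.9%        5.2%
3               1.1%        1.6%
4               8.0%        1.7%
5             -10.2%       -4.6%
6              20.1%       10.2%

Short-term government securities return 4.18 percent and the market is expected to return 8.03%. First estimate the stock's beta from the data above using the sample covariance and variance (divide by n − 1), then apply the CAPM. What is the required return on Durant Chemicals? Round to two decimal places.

Mean R_i = (-16.9 + 10.9 + 1.1 + 8.0 − 10.2 + 20.1) / 6 = 2.1667%
Mean R_m = (-6.8 + 5.2 + 1.6 + 1.7 − 4.6 + 10.2) / 6 = 1.2167%
Σ(R_i − R̄_i)(R_m − R̄_m) = 423.0833  ⇒  Cov = 423.0833 / 5 = 84.6167
Σ(R_m − R̄_m)² = 195.0483  ⇒  Var(R_m) = 195.0483 / 5 = 39.0097
β = Cov / Var(R_m) = 84.6167 / 39.0097 = 2.1691
MRP = 8.03% − 4.18% = 3.85%
E(R) = R_f + β × MRP = 4.18% + 2.1691 × 3.85% = 12.53%

12.53%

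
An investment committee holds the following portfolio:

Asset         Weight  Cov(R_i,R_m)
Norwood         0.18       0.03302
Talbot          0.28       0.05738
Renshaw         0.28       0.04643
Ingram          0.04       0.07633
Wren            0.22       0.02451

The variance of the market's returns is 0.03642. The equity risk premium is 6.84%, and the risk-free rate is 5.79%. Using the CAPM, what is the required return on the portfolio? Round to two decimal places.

13.95%

β_Norwood = 0.03302 / 0.03642 = 0.9066
β_Talbot = 0.05738 / 0.03642 = 1.5755
β_Renshaw = 0.04643 / 0.03642 = 1.2748
β_Ingram = 0.07633 / 0.03642 = 2.0958
β_Wren = 0.02451 / 0.03642 = 0.6730
β_P = Σ w_i β_i = 0.18×0.9066 + 0.28×1.5755 + 0.28×1.2748 + 0.04×2.0958 + 0.22×0.6730 = 1.1932
E(R_P) = R_f + β_P × MRP = 5.79% + 1.1932 × 6.84% = 13.95%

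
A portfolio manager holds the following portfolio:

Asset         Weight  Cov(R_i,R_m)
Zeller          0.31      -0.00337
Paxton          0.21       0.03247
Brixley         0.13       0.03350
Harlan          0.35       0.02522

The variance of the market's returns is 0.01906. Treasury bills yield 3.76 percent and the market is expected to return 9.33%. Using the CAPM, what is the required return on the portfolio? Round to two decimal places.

β_Zeller = -0.00337 / 0.01906 = -0.1768
β_Paxton = 0.03247 / 0.01906 = 1.7036
β_Brixley = 0.03350 / 0.01906 = 1.7576
β_Harlan = 0.02522 / 0.01906 = 1.3232
β_P = Σ w_i β_i = 0.31×-0.1768 + 0.21×1.7036 + 0.13×1.7576 + 0.35×1.3232 = 0.9946
MRP = 9.33% − 3.76% = 5.57%
E(R_P) = R_f + β_P × MRP = 3.76% + 0.9946 × 5.57% = 9.30%

9.30%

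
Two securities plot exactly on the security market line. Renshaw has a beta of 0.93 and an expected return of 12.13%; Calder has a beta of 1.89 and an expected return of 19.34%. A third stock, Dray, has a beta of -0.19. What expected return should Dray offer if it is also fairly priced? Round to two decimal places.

MRP (SML slope) = (19.34% − 12.13%) / (1.89 − 0.93) = 7.21% / 0.96 = 7.5104%
R_f (intercept) = 12.13% − 0.93 × 7.5104% = 5.1453%
E(R_Dray) = R_f + β × MRP = 5.1453% + -0.19 × 7.5104% = 3.72%

3.72%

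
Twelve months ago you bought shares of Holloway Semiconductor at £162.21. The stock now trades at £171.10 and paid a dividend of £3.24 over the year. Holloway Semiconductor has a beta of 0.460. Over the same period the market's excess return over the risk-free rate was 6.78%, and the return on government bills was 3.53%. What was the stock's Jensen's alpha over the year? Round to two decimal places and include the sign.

Realised HPR = (P1 + D1 − P0) / P0 = (171.10 + 3.24 − 162.21) / 162.21 = 12.13 / 162.21 = 7.4780%
CAPM required = R_f + β·MRP = 3.53% + 0.460 × 6.78% = 6.64880%
α = realised − required = 7.4780% − 6.64880% = +0.83%

+0.83%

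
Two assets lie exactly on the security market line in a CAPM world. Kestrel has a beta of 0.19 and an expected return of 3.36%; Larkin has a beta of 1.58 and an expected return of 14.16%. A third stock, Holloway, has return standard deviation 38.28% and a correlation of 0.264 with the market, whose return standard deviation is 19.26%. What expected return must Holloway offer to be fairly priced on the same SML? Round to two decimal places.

5.96%

MRP = (14.16% − 3.36%) / (1.58 − 0.19) = 7.7698%
R_f = 3.36% − 0.19 × 7.7698% = 1.8837%
β_Holloway = ρ·σ_i/σ_m = 0.264 × 38.28 / 19.26 = 0.5247
E(R_Holloway) = R_f + β × MRP = 1.8837% + 0.5247 × 7.7698% = 5.96%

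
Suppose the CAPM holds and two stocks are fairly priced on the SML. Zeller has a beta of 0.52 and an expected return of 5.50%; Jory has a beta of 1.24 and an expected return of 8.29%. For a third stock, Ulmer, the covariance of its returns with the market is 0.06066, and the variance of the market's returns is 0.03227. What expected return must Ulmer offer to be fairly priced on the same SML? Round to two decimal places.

MRP = (8.29% − 5.50%) / (1.24 − 0.52) = 3.8750%
R_f = 5.50% − 0.52 × 3.8750% = 3.4850%
β_Ulmer = Cov / Var(R_m) = 0.06066 / 0.03227 = 1.8798
E(R_Ulmer) = R_f + β × MRP = 3.4850% + 1.8798 × 3.8750% = 10.77%

10.77%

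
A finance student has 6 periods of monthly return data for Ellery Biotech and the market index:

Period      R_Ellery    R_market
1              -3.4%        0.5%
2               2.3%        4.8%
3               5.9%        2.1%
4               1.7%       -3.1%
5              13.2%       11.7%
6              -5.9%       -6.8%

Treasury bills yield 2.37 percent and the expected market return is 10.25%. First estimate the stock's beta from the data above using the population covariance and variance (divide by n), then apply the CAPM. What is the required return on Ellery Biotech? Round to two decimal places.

9.62%

Mean R_i = (-3.4 + 2.3 + 5.9 + 1.7 + 13.2 − 5.9) / 6 = 2.3000%
Mean R_m = (0.5 + 4.8 + 2.1 − 3.1 + 11.7 − 6.8) / 6 = 1.5333%
Σ(R_i − R̄_i)(R_m − R̄_m) = 189.8600  ⇒  Cov = 189.8600 / 6 = 31.6433
Σ(R_m − R̄_m)² = 206.3333  ⇒  Var(R_m) = 206.3333 / 6 = 34.3889
β = Cov / Var(R_m) = 31.6433 / 34.3889 = 0.9202
MRP = 10.25% − 2.37% = 7.88%
E(R) = R_f + β × MRP = 2.37% + 0.9202 × 7.88% = 9.62%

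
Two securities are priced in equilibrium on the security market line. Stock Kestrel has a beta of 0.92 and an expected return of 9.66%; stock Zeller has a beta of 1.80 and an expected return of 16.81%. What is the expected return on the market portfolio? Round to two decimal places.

10.31%

Both satisfy E(R) = R_f + β·MRP, so the slope of the SML is
MRP = (16.81% − 9.66%) / (1.80 − 0.92) = 7.15% / 0.88 = 8.1250%
R_f = E(R_Kestrel) − β_Kestrel·MRP = 9.66% − 0.92 × 8.1250% = 2.1850%
E(R_m) = R_f + MRP = 2.1850% + 8.1250% = 10.31%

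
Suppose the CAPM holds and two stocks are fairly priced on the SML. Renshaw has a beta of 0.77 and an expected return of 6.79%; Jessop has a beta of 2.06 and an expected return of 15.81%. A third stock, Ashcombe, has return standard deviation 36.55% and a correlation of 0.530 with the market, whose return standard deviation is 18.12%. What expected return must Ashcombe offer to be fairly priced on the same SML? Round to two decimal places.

MRP = (15.81% − 6.79%) / (2.06 − 0.77) = 6.9922%
R_f = 6.79% − 0.77 × 6.9922% = 1.4060%
β_Ashcombe = ρ·σ_i/σ_m = 0.530 × 36.55 / 18.12 = 1.0691
E(R_Ashcombe) = R_f + β × MRP = 1.4060% + 1.0691 × 6.9922% = 8.88%

8.88%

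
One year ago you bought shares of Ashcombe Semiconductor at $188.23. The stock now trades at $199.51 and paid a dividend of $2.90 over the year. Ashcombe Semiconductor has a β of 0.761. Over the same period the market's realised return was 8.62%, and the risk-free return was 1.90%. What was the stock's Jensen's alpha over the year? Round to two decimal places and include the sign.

+0.52%

Realised HPR = (P1 + D1 − P0) / P0 = (199.51 + 2.90 − 188.23) / 188.23 = 14.18 / 188.23 = 7.5333%
MRP = 8.62% − 1.90% = 6.72%
CAPM required = R_f + β·MRP = 1.90% + 0.761 × 6.72% = 7.01392%
α = realised − required = 7.5333% − 7.01392% = +0.52%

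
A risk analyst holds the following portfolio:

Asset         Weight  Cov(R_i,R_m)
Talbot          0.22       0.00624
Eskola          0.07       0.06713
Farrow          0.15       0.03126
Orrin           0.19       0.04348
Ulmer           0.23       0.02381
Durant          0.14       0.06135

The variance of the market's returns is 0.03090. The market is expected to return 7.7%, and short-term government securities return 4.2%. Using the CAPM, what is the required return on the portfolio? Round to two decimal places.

7.95%

β_Talbot = 0.00624 / 0.03090 = 0.2019
β_Eskola = 0.06713 / 0.03090 = 2.1725
β_Farrow = 0.03126 / 0.03090 = 1.0117
β_Orrin = 0.04348 / 0.03090 = 1.4071
β_Ulmer = 0.02381 / 0.03090 = 0.7706
β_Durant = 0.06135 / 0.03090 = 1.9854
β_P = Σ w_i β_i = 0.22×0.2019 + 0.07×2.1725 + 0.15×1.0117 + 0.19×1.4071 + 0.23×0.7706 + 0.14×1.9854 = 1.0708
MRP = 7.7% − 4.2% = 3.50%
E(R_P) = R_f + β_P × MRP = 4.2% + 1.0708 × 3.5% = 7.95%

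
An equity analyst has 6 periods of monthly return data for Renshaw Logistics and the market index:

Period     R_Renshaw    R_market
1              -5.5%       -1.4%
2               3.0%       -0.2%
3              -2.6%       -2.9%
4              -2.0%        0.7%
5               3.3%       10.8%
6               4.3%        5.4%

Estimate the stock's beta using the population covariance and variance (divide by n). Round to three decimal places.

0.542

Mean R_i = (-5.5 + 3.0 − 2.6 − 2.0 + 3.3 + 4.3) / 6 = 0.0833%
Mean R_m = (-1.4 − 0.2 − 2.9 + 0.7 + 10.8 + 5.4) / 6 = 2.0667%
Σ(R_i − R̄_i)(R_m − R̄_m) = 71.0667  ⇒  Cov = 71.0667 / 6 = 11.8445
Σ(R_m − R̄_m)² = 131.0733  ⇒  Var(R_m) = 131.0733 / 6 = 21.8456
β = Cov / Var(R_m) = 11.8445 / 21.8456 = 0.5422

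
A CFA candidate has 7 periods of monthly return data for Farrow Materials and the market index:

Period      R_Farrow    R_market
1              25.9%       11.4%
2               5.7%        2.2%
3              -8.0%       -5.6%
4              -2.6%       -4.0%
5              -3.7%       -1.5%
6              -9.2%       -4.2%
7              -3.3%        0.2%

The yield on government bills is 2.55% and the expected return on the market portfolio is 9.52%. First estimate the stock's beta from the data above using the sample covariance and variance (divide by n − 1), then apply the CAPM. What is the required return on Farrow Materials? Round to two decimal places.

Mean R_i = (25.9 + 5.7 − 8.0 − 2.6 − 3.7 − 9.2 − 3.3) / 7 = 0.6857%
Mean R_m = (11.4 + 2.2 − 5.6 − 4.0 − 1.5 − 4.2 + 0.2) / 7 = -0.2143%
Σ(R_i − R̄_i)(R_m − R̄_m) = 407.5586  ⇒  Cov = 407.5586 / 6 = 67.9264
Σ(R_m − R̄_m)² = 201.7686  ⇒  Var(R_m) = 201.7686 / 6 = 33.6281
β = Cov / Var(R_m) = 67.9264 / 33.6281 = 2.0199
MRP = 9.52% − 2.55% = 6.97%
E(R) = R_f + β × MRP = 2.55% + 2.0199 × 6.97% = 16.63%

16.63%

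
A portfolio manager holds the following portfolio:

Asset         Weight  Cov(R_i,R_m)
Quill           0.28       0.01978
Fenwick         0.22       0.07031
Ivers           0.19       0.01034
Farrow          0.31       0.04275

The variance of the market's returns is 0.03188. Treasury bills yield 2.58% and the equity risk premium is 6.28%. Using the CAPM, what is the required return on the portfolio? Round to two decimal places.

9.72%

β_Quill = 0.01978 / 0.03188 = 0.6205
β_Fenwick = 0.07031 / 0.03188 = 2.2055
β_Ivers = 0.01034 / 0.03188 = 0.3243
β_Farrow = 0.04275 / 0.03188 = 1.3410
β_P = Σ w_i β_i = 0.28×0.6205 + 0.22×2.2055 + 0.19×0.3243 + 0.31×1.3410 = 1.1363
E(R_P) = R_f + β_P × MRP = 2.58% + 1.1363 × 6.28% = 9.72%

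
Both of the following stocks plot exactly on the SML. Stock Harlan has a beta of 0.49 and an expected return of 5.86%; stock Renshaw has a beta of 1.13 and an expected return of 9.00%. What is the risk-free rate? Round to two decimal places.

3.46%

Both satisfy E(R) = R_f + β·MRP, so the slope of the SML is
MRP = (9.00% − 5.86%) / (1.13 − 0.49) = 3.14% / 0.64 = 4.9063%
R_f = E(R_Harlan) − β_Harlan·MRP = 5.86% − 0.49 × 4.9063% = 3.4559%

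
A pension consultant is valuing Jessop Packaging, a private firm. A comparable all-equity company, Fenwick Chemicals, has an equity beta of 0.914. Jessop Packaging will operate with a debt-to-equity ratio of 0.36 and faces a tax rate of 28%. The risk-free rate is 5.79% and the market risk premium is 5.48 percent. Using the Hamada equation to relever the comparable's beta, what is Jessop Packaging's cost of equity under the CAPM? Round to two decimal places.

12.10%

β_L = β_U × [1 + (1 − t)(D/E)] = 0.914 × [1 + (1 − 0.28) × 0.36]
    = 0.914 × [1 + 0.72 × 0.36] = 0.914 × 1.2592 = 1.1509
E(R) = R_f + β_L × MRP = 5.79% + 1.1509 × 5.48% = 12.10%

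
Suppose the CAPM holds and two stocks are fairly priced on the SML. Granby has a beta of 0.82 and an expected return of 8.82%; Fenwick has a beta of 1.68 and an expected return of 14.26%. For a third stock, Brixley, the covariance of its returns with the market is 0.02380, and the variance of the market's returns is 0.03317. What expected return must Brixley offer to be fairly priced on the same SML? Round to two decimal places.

8.17%

MRP = (14.26% − 8.82%) / (1.68 − 0.82) = 6.3256%
R_f = 8.82% − 0.82 × 6.3256% = 3.6330%
β_Brixley = Cov / Var(R_m) = 0.02380 / 0.03317 = 0.7175
E(R_Brixley) = R_f + β × MRP = 3.6330% + 0.7175 × 6.3256% = 8.17%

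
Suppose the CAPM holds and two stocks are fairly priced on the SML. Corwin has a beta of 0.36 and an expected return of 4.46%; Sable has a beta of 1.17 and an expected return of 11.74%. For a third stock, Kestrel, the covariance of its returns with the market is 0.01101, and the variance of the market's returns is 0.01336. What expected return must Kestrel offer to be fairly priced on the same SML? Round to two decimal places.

8.63%

MRP = (11.74% − 4.46%) / (1.17 − 0.36) = 8.9877%
R_f = 4.46% − 0.36 × 8.9877% = 1.2244%
β_Kestrel = Cov / Var(R_m) = 0.01101 / 0.01336 = 0.8241
E(R_Kestrel) = R_f + β × MRP = 1.2244% + 0.8241 × 8.9877% = 8.63%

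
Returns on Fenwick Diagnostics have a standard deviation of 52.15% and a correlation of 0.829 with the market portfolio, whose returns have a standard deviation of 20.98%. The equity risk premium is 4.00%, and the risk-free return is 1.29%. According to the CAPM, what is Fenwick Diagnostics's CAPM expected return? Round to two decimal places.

β = ρ × σ_i / σ_m = 0.829 × 52.15% / 20.98% = 2.0606
E(R) = 1.29% + 2.0606 × 4.00% = 9.53%

9.53%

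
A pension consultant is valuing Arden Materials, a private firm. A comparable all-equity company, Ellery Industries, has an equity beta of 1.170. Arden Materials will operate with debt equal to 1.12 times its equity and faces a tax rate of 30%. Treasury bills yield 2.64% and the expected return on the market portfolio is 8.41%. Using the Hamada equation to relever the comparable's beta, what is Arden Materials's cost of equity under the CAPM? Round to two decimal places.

14.68%

β_L = β_U × [1 + (1 − t)(D/E)] = 1.170 × [1 + (1 − 0.30) × 1.12]
    = 1.170 × [1 + 0.70 × 1.12] = 1.170 × 1.7840 = 2.0873
MRP = 8.41% − 2.64% = 5.77%
E(R) = R_f + β_L × MRP = 2.64% + 2.0873 × 5.77% = 14.68%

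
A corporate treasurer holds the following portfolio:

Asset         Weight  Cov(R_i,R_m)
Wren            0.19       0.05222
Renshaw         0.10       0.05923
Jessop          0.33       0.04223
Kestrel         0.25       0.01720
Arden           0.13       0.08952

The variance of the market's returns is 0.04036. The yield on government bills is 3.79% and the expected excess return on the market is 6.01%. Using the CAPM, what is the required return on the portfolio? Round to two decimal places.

β_Wren = 0.05222 / 0.04036 = 1.2939
β_Renshaw = 0.05923 / 0.04036 = 1.4675
β_Jessop = 0.04223 / 0.04036 = 1.0463
β_Kestrel = 0.01720 / 0.04036 = 0.4262
β_Arden = 0.08952 / 0.04036 = 2.2180
β_P = Σ w_i β_i = 0.19×1.2939 + 0.10×1.4675 + 0.33×1.0463 + 0.25×0.4262 + 0.13×2.2180 = 1.1328
E(R_P) = R_f + β_P × MRP = 3.79% + 1.1328 × 6.01% = 10.60%

10.60%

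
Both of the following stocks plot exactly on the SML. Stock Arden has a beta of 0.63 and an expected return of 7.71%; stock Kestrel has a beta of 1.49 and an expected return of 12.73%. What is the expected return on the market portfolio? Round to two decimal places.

Both satisfy E(R) = R_f + β·MRP, so the slope of the SML is
MRP = (12.73% − 7.71%) / (1.49 − 0.63) = 5.02% / 0.86 = 5.8372%
R_f = E(R_Arden) − β_Arden·MRP = 7.71% − 0.63 × 5.8372% = 4.0326%
E(R_m) = R_f + MRP = 4.0326% + 5.8372% = 9.87%

9.87%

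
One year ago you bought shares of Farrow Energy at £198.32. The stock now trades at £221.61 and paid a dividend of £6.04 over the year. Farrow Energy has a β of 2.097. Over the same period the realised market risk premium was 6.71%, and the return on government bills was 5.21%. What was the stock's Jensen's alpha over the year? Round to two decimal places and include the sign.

Realised HPR = (P1 + D1 − P0) / P0 = (221.61 + 6.04 − 198.32) / 198.32 = 29.33 / 198.32 = 14.7892%
CAPM required = R_f + β·MRP = 5.21% + 2.097 × 6.71% = 19.28087%
α = realised − required = 14.7892% − 19.28087% = -4.49%

-4.49%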